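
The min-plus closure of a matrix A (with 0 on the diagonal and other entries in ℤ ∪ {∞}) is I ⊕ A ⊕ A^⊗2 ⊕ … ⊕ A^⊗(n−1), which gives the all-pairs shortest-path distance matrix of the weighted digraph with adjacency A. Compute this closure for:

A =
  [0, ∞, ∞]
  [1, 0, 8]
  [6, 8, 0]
Closure =
  [0, ∞, ∞]
  [1, 0, 8]
  [6, 8, 0]

This is the Floyd-Warshall all-pairs shortest-path computation. For each intermediate vertex k = 0, 1, …, 2, update dist[i][j] ← min(dist[i][j], dist[i][k] + dist[k][j]). The final matrix gives, for each (i, j), the minimum total weight of any directed path from i to j (possibly empty when i = j).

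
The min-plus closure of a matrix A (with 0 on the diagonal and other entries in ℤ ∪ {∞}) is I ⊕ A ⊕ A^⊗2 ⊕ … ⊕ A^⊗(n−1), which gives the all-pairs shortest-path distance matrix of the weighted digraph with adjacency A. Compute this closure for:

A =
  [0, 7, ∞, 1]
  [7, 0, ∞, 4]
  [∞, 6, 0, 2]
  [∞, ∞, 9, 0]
Closure =
  [0, 7, 10, 1]
  [7, 0, 13, 4]
  [13, 6, 0, 2]
  [22, 15, 9, 0]

This is the Floyd-Warshall all-pairs shortest-path computation. For each intermediate vertex k = 0, 1, …, 3, update dist[i][j] ← min(dist[i][j], dist[i][k] + dist[k][j]). The final matrix gives, for each (i, j), the minimum total weight of any directed path from i to j (possibly empty when i = j).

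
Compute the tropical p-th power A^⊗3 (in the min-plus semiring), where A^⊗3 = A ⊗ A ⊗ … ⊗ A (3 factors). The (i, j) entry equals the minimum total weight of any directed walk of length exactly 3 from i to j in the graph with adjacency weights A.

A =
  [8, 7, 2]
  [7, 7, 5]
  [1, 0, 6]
A^⊗3 =
  [9, 8, 5]
  [10, 9, 8]
  [4, 3, 9]

Each entry (A^⊗3)_ij equals the minimum over all length-3 walks i = v_0 → v_1 → … → v_3 = j of Σ_t A[v_t][v_{t+1}]. For example, for (i, j) = (0, 2) we minimise over 9 possible intermediate vertex sequences; the minimum is 5, attained along the walk 0 → 2 → 0 → 2.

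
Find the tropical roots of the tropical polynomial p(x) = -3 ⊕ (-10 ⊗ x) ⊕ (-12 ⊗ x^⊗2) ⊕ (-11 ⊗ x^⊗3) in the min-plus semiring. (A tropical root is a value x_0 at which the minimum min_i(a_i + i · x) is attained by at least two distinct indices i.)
Roots: {-1, 2, 7}

Each tropical root is a break point of the lower envelope of the lines y = a_i + i · x (there are 4 lines, with slopes 0, 1, ..., 3). Only the lines that attain the minimum somewhere contribute to roots; other lines are dominated. Here the surviving (envelope) indices are i = 3, i = 2, i = 1, i = 0.
Intersections between consecutive envelope lines give the roots: for adjacent envelope indices i < j the intersection is x = (a_i − a_j) / (j − i). Reading off the sorted break points: {-1, 2, 7}.
Verification: at each break x_0, at least two indices attain the minimum of min_i(a_i + i · x_0).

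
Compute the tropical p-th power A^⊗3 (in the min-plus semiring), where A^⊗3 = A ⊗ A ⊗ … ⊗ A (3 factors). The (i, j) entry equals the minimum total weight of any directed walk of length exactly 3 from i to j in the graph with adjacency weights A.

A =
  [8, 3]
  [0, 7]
A^⊗3 =
  [10, 6]
  [3, 10]

Each entry (A^⊗3)_ij equals the minimum over all length-3 walks i = v_0 → v_1 → … → v_3 = j of Σ_t A[v_t][v_{t+1}]. For example, for (i, j) = (0, 1) we minimise over 4 possible intermediate vertex sequences; the minimum is 6, attained along the walk 0 → 1 → 0 → 1.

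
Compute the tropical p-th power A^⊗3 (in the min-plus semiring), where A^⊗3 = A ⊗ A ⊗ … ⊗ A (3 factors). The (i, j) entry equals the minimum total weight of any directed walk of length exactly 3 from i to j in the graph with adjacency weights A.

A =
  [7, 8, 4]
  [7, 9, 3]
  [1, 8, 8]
A^⊗3 =
  [12, 13, 9]
  [11, 12, 8]
  [6, 13, 12]

Each entry (A^⊗3)_ij equals the minimum over all length-3 walks i = v_0 → v_1 → … → v_3 = j of Σ_t A[v_t][v_{t+1}]. For example, for (i, j) = (0, 2) we minimise over 9 possible intermediate vertex sequences; the minimum is 9, attained along the walk 0 → 2 → 0 → 2.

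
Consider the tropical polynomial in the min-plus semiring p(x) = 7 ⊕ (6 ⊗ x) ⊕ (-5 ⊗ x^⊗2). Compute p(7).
p(7) = 7

A tropical monomial a ⊗ x^⊗i evaluates to a + i · x. Evaluating each term at x = 7:
  Term 0 contributes 7 + 0 · 7 = 7
  Term 1 contributes 6 + 1 · 7 = 13
  Term 2 contributes -5 + 2 · 7 = 9
p(7) = ⊕ of these = min[7, 13, 9] = 7.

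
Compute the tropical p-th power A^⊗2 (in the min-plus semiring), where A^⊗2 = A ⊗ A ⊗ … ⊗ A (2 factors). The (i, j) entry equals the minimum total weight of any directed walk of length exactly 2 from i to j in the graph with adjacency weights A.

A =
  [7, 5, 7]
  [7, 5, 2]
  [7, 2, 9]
A^⊗2 =
  [12, 9, 7]
  [9, 4, 7]
  [9, 7, 4]

Each entry (A^⊗2)_ij equals the minimum over all length-2 walks i = v_0 → v_1 → … → v_2 = j of Σ_t A[v_t][v_{t+1}]. For example, for (i, j) = (0, 2) we minimise over 3 possible intermediate vertex sequences; the minimum is 7, attained along the walk 0 → 1 → 2.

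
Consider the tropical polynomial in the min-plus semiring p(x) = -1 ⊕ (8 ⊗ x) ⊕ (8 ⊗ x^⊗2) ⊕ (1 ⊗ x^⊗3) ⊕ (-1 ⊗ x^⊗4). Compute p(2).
p(2) = -1

A tropical monomial a ⊗ x^⊗i evaluates to a + i · x. Evaluating each term at x = 2:
  Term 0 contributes -1 + 0 · 2 = -1
  Term 1 contributes 8 + 1 · 2 = 10
  Term 2 contributes 8 + 2 · 2 = 12
  Term 3 contributes 1 + 3 · 2 = 7
  Term 4 contributes -1 + 4 · 2 = 7
p(2) = ⊕ of these = min[-1, 10, 12, 7, 7] = -1.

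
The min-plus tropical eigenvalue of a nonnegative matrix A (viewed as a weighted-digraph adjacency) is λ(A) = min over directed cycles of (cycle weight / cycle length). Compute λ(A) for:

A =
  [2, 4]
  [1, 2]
λ(A) = 2

Enumerate directed cycles and compute their means (weight / length). Sample:
  cycle 0 → 0: weight = 2, length = 1, mean = 2/1 ≈ 2.000
  cycle 1 → 1: weight = 2, length = 1, mean = 2/1 ≈ 2.000
  cycle 0 → 1 → 0: weight = 5, length = 2, mean = 5/2 ≈ 2.500
  cycle 1 → 0 → 1: weight = 5, length = 2, mean = 5/2 ≈ 2.500
Minimum mean = 2.000, attained e.g. along the cycle 0 → 0 with weight 2 and length 1. So λ(A) = 2/1 = 2.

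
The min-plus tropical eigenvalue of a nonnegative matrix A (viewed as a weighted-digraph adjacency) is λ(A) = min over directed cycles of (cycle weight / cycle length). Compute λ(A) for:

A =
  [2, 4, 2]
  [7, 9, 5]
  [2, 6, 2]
λ(A) = 2

Enumerate directed cycles and compute their means (weight / length). Sample:
  cycle 0 → 0: weight = 2, length = 1, mean = 2/1 ≈ 2.000
  cycle 1 → 1: weight = 9, length = 1, mean = 9/1 ≈ 9.000
  cycle 2 → 2: weight = 2, length = 1, mean = 2/1 ≈ 2.000
  cycle 0 → 1 → 0: weight = 11, length = 2, mean = 11/2 ≈ 5.500
  cycle 0 → 2 → 0: weight = 4, length = 2, mean = 4/2 ≈ 2.000
  cycle 1 → 0 → 1: weight = 11, length = 2, mean = 11/2 ≈ 5.500
Minimum mean = 2.000, attained e.g. along the cycle 0 → 0 with weight 2 and length 1. So λ(A) = 2/1 = 2.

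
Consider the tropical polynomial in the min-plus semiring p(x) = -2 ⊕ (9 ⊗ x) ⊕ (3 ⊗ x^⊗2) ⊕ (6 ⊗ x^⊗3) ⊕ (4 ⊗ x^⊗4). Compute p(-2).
p(-2) = -4

A tropical monomial a ⊗ x^⊗i evaluates to a + i · x. Evaluating each term at x = -2:
  Term 0 contributes -2 + 0 · -2 = -2
  Term 1 contributes 9 + 1 · -2 = 7
  Term 2 contributes 3 + 2 · -2 = -1
  Term 3 contributes 6 + 3 · -2 = 0
  Term 4 contributes 4 + 4 · -2 = -4
p(-2) = ⊕ of these = min[-2, 7, -1, 0, -4] = -4.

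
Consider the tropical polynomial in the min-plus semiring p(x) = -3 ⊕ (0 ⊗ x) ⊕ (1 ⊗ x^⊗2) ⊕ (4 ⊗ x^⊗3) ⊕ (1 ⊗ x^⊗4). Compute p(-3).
p(-3) = -11

A tropical monomial a ⊗ x^⊗i evaluates to a + i · x. Evaluating each term at x = -3:
  Term 0 contributes -3 + 0 · -3 = -3
  Term 1 contributes 0 + 1 · -3 = -3
  Term 2 contributes 1 + 2 · -3 = -5
  Term 3 contributes 4 + 3 · -3 = -5
  Term 4 contributes 1 + 4 · -3 = -11
p(-3) = ⊕ of these = min[-3, -3, -5, -5, -11] = -11.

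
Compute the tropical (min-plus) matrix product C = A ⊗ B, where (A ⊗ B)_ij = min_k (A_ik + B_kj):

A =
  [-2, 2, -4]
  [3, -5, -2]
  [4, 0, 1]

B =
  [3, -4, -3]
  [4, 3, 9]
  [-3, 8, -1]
A ⊗ B =
  [-7, -6, -5]
  [-5, -2, -3]
  [-2, 0, 0]

Apply the min-plus product entry-by-entry:
  C[0][0] = min over k of (A[0][0] + B[0][0] = -2 + 3 = 1, A[0][1] + B[1][0] = 2 + 4 = 6, A[0][2] + B[2][0] = -4 + -3 = -7) = -7 (attained at k = 2)
  C[0][1] = min over k of (A[0][0] + B[0][1] = -2 + -4 = -6, A[0][1] + B[1][1] = 2 + 3 = 5, A[0][2] + B[2][1] = -4 + 8 = 4) = -6 (attained at k = 0)
  C[0][2] = min over k of (A[0][0] + B[0][2] = -2 + -3 = -5, A[0][1] + B[1][2] = 2 + 9 = 11, A[0][2] + B[2][2] = -4 + -1 = -5) = -5 (attained at k = 0)
  C[1][0] = min over k of (A[1][0] + B[0][0] = 3 + 3 = 6, A[1][1] + B[1][0] = -5 + 4 = -1, A[1][2] + B[2][0] = -2 + -3 = -5) = -5 (attained at k = 2)
  C[1][1] = min over k of (A[1][0] + B[0][1] = 3 + -4 = -1, A[1][1] + B[1][1] = -5 + 3 = -2, A[1][2] + B[2][1] = -2 + 8 = 6) = -2 (attained at k = 1)
  C[1][2] = min over k of (A[1][0] + B[0][2] = 3 + -3 = 0, A[1][1] + B[1][2] = -5 + 9 = 4, A[1][2] + B[2][2] = -2 + -1 = -3) = -3 (attained at k = 2)
  C[2][0] = min over k of (A[2][0] + B[0][0] = 4 + 3 = 7, A[2][1] + B[1][0] = 0 + 4 = 4, A[2][2] + B[2][0] = 1 + -3 = -2) = -2 (attained at k = 2)
  C[2][1] = min over k of (A[2][0] + B[0][1] = 4 + -4 = 0, A[2][1] + B[1][1] = 0 + 3 = 3, A[2][2] + B[2][1] = 1 + 8 = 9) = 0 (attained at k = 0)
  C[2][2] = min over k of (A[2][0] + B[0][2] = 4 + -3 = 1, A[2][1] + B[1][2] = 0 + 9 = 9, A[2][2] + B[2][2] = 1 + -1 = 0) = 0 (attained at k = 2)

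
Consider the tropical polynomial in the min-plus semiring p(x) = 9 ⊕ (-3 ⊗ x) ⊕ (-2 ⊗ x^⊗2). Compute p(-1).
p(-1) = -4

A tropical monomial a ⊗ x^⊗i evaluates to a + i · x. Evaluating each term at x = -1:
  Term 0 contributes 9 + 0 · -1 = 9
  Term 1 contributes -3 + 1 · -1 = -4
  Term 2 contributes -2 + 2 · -1 = -4
p(-1) = ⊕ of these = min[9, -4, -4] = -4.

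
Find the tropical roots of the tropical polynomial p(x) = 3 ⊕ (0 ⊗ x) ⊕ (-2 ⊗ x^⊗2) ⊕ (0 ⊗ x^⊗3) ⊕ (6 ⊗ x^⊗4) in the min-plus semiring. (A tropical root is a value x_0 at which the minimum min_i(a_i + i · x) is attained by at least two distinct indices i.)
Roots: {-6, -2, 2, 3}

Each tropical root is a break point of the lower envelope of the lines y = a_i + i · x (there are 5 lines, with slopes 0, 1, ..., 4). Only the lines that attain the minimum somewhere contribute to roots; other lines are dominated. Here the surviving (envelope) indices are i = 4, i = 3, i = 2, i = 1, i = 0.
Intersections between consecutive envelope lines give the roots: for adjacent envelope indices i < j the intersection is x = (a_i − a_j) / (j − i). Reading off the sorted break points: {-6, -2, 2, 3}.
Verification: at each break x_0, at least two indices attain the minimum of min_i(a_i + i · x_0).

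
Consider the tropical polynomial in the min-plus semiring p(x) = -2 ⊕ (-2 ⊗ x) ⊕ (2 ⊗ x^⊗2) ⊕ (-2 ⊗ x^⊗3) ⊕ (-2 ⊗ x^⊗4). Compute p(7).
p(7) = -2

A tropical monomial a ⊗ x^⊗i evaluates to a + i · x. Evaluating each term at x = 7:
  Term 0 contributes -2 + 0 · 7 = -2
  Term 1 contributes -2 + 1 · 7 = 5
  Term 2 contributes 2 + 2 · 7 = 16
  Term 3 contributes -2 + 3 · 7 = 19
  Term 4 contributes -2 + 4 · 7 = 26
p(7) = ⊕ of these = min[-2, 5, 16, 19, 26] = -2.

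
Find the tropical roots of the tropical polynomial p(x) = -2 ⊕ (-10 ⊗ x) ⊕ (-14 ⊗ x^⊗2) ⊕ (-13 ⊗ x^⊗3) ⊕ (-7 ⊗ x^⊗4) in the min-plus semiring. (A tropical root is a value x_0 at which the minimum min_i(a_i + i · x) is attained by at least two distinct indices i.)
Roots: {-6, -1, 4, 8}

Each tropical root is a break point of the lower envelope of the lines y = a_i + i · x (there are 5 lines, with slopes 0, 1, ..., 4). Only the lines that attain the minimum somewhere contribute to roots; other lines are dominated. Here the surviving (envelope) indices are i = 4, i = 3, i = 2, i = 1, i = 0.
Intersections between consecutive envelope lines give the roots: for adjacent envelope indices i < j the intersection is x = (a_i − a_j) / (j − i). Reading off the sorted break points: {-6, -1, 4, 8}.
Verification: at each break x_0, at least two indices attain the minimum of min_i(a_i + i · x_0).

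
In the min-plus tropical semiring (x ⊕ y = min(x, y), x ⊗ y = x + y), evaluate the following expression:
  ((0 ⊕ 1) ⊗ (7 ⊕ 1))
((0 ⊕ 1) ⊗ (7 ⊕ 1)) = 1

Expand innermost to outermost. Recall ⊕ takes the minimum of its arguments and ⊗ takes their sum. Working out the expression ((0 ⊕ 1) ⊗ (7 ⊕ 1)) gives 1.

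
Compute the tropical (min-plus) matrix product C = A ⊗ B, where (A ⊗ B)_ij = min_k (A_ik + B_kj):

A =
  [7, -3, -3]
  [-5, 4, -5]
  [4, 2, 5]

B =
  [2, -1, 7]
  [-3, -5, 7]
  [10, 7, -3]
A ⊗ B =
  [-6, -8, -6]
  [-3, -6, -8]
  [-1, -3, 2]

Apply the min-plus product entry-by-entry:
  C[0][0] = min over k of (A[0][0] + B[0][0] = 7 + 2 = 9, A[0][1] + B[1][0] = -3 + -3 = -6, A[0][2] + B[2][0] = -3 + 10 = 7) = -6 (attained at k = 1)
  C[0][1] = min over k of (A[0][0] + B[0][1] = 7 + -1 = 6, A[0][1] + B[1][1] = -3 + -5 = -8, A[0][2] + B[2][1] = -3 + 7 = 4) = -8 (attained at k = 1)
  C[0][2] = min over k of (A[0][0] + B[0][2] = 7 + 7 = 14, A[0][1] + B[1][2] = -3 + 7 = 4, A[0][2] + B[2][2] = -3 + -3 = -6) = -6 (attained at k = 2)
  C[1][0] = min over k of (A[1][0] + B[0][0] = -5 + 2 = -3, A[1][1] + B[1][0] = 4 + -3 = 1, A[1][2] + B[2][0] = -5 + 10 = 5) = -3 (attained at k = 0)
  C[1][1] = min over k of (A[1][0] + B[0][1] = -5 + -1 = -6, A[1][1] + B[1][1] = 4 + -5 = -1, A[1][2] + B[2][1] = -5 + 7 = 2) = -6 (attained at k = 0)
  C[1][2] = min over k of (A[1][0] + B[0][2] = -5 + 7 = 2, A[1][1] + B[1][2] = 4 + 7 = 11, A[1][2] + B[2][2] = -5 + -3 = -8) = -8 (attained at k = 2)
  C[2][0] = min over k of (A[2][0] + B[0][0] = 4 + 2 = 6, A[2][1] + B[1][0] = 2 + -3 = -1, A[2][2] + B[2][0] = 5 + 10 = 15) = -1 (attained at k = 1)
  C[2][1] = min over k of (A[2][0] + B[0][1] = 4 + -1 = 3, A[2][1] + B[1][1] = 2 + -5 = -3, A[2][2] + B[2][1] = 5 + 7 = 12) = -3 (attained at k = 1)
  C[2][2] = min over k of (A[2][0] + B[0][2] = 4 + 7 = 11, A[2][1] + B[1][2] = 2 + 7 = 9, A[2][2] + B[2][2] = 5 + -3 = 2) = 2 (attained at k = 2)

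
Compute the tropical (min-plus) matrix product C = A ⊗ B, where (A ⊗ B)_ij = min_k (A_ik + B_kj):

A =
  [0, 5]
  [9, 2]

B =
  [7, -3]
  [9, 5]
A ⊗ B =
  [7, -3]
  [11, 6]

Apply the min-plus product entry-by-entry:
  C[0][0] = min over k of (A[0][0] + B[0][0] = 0 + 7 = 7, A[0][1] + B[1][0] = 5 + 9 = 14) = 7 (attained at k = 0)
  C[0][1] = min over k of (A[0][0] + B[0][1] = 0 + -3 = -3, A[0][1] + B[1][1] = 5 + 5 = 10) = -3 (attained at k = 0)
  C[1][0] = min over k of (A[1][0] + B[0][0] = 9 + 7 = 16, A[1][1] + B[1][0] = 2 + 9 = 11) = 11 (attained at k = 1)
  C[1][1] = min over k of (A[1][0] + B[0][1] = 9 + -3 = 6, A[1][1] + B[1][1] = 2 + 5 = 7) = 6 (attained at k = 0)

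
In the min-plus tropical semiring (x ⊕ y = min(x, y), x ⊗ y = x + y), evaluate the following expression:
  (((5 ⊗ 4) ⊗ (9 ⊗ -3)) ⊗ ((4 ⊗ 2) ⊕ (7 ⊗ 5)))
(((5 ⊗ 4) ⊗ (9 ⊗ -3)) ⊗ ((4 ⊗ 2) ⊕ (7 ⊗ 5))) = 21

Expand innermost to outermost. Recall ⊕ takes the minimum of its arguments and ⊗ takes their sum. Working out the expression (((5 ⊗ 4) ⊗ (9 ⊗ -3)) ⊗ ((4 ⊗ 2) ⊕ (7 ⊗ 5))) gives 21.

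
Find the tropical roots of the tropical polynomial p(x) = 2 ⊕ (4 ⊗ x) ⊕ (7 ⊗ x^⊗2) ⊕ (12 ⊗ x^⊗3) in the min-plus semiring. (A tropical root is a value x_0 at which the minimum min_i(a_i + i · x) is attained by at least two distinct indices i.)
Roots: {-5, -3, -2}

Each tropical root is a break point of the lower envelope of the lines y = a_i + i · x (there are 4 lines, with slopes 0, 1, ..., 3). Only the lines that attain the minimum somewhere contribute to roots; other lines are dominated. Here the surviving (envelope) indices are i = 3, i = 2, i = 1, i = 0.
Intersections between consecutive envelope lines give the roots: for adjacent envelope indices i < j the intersection is x = (a_i − a_j) / (j − i). Reading off the sorted break points: {-5, -3, -2}.
Verification: at each break x_0, at least two indices attain the minimum of min_i(a_i + i · x_0).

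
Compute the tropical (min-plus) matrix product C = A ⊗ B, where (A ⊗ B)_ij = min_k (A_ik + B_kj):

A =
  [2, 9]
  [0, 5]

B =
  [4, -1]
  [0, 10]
A ⊗ B =
  [6, 1]
  [4, -1]

Apply the min-plus product entry-by-entry:
  C[0][0] = min over k of (A[0][0] + B[0][0] = 2 + 4 = 6, A[0][1] + B[1][0] = 9 + 0 = 9) = 6 (attained at k = 0)
  C[0][1] = min over k of (A[0][0] + B[0][1] = 2 + -1 = 1, A[0][1] + B[1][1] = 9 + 10 = 19) = 1 (attained at k = 0)
  C[1][0] = min over k of (A[1][0] + B[0][0] = 0 + 4 = 4, A[1][1] + B[1][0] = 5 + 0 = 5) = 4 (attained at k = 0)
  C[1][1] = min over k of (A[1][0] + B[0][1] = 0 + -1 = -1, A[1][1] + B[1][1] = 5 + 10 = 15) = -1 (attained at k = 0)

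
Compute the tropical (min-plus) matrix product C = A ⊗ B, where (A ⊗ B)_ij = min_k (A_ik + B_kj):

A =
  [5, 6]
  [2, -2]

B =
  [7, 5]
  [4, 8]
A ⊗ B =
  [10, 10]
  [2, 6]

Apply the min-plus product entry-by-entry:
  C[0][0] = min over k of (A[0][0] + B[0][0] = 5 + 7 = 12, A[0][1] + B[1][0] = 6 + 4 = 10) = 10 (attained at k = 1)
  C[0][1] = min over k of (A[0][0] + B[0][1] = 5 + 5 = 10, A[0][1] + B[1][1] = 6 + 8 = 14) = 10 (attained at k = 0)
  C[1][0] = min over k of (A[1][0] + B[0][0] = 2 + 7 = 9, A[1][1] + B[1][0] = -2 + 4 = 2) = 2 (attained at k = 1)
  C[1][1] = min over k of (A[1][0] + B[0][1] = 2 + 5 = 7, A[1][1] + B[1][1] = -2 + 8 = 6) = 6 (attained at k = 1)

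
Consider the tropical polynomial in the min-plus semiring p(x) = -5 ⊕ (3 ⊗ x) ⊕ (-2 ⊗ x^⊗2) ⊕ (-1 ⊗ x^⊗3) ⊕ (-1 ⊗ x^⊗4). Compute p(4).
p(4) = -5

A tropical monomial a ⊗ x^⊗i evaluates to a + i · x. Evaluating each term at x = 4:
  Term 0 contributes -5 + 0 · 4 = -5
  Term 1 contributes 3 + 1 · 4 = 7
  Term 2 contributes -2 + 2 · 4 = 6
  Term 3 contributes -1 + 3 · 4 = 11
  Term 4 contributes -1 + 4 · 4 = 15
p(4) = ⊕ of these = min[-5, 7, 6, 11, 15] = -5.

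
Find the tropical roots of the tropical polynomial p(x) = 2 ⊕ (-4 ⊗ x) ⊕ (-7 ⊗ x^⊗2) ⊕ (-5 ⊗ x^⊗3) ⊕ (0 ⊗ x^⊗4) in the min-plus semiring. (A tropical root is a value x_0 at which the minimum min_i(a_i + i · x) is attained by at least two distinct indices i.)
Roots: {-5, -2, 3, 6}

Each tropical root is a break point of the lower envelope of the lines y = a_i + i · x (there are 5 lines, with slopes 0, 1, ..., 4). Only the lines that attain the minimum somewhere contribute to roots; other lines are dominated. Here the surviving (envelope) indices are i = 4, i = 3, i = 2, i = 1, i = 0.
Intersections between consecutive envelope lines give the roots: for adjacent envelope indices i < j the intersection is x = (a_i − a_j) / (j − i). Reading off the sorted break points: {-5, -2, 3, 6}.
Verification: at each break x_0, at least two indices attain the minimum of min_i(a_i + i · x_0).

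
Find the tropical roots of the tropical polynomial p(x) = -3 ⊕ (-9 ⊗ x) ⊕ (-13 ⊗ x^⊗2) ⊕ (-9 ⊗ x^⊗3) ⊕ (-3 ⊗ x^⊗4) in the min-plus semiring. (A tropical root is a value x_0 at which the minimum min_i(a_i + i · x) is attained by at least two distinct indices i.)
Roots: {-6, -4, 4, 6}

Each tropical root is a break point of the lower envelope of the lines y = a_i + i · x (there are 5 lines, with slopes 0, 1, ..., 4). Only the lines that attain the minimum somewhere contribute to roots; other lines are dominated. Here the surviving (envelope) indices are i = 4, i = 3, i = 2, i = 1, i = 0.
Intersections between consecutive envelope lines give the roots: for adjacent envelope indices i < j the intersection is x = (a_i − a_j) / (j − i). Reading off the sorted break points: {-6, -4, 4, 6}.
Verification: at each break x_0, at least two indices attain the minimum of min_i(a_i + i · x_0).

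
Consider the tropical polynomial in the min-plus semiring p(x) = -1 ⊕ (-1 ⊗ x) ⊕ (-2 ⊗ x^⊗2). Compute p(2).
p(2) = -1

A tropical monomial a ⊗ x^⊗i evaluates to a + i · x. Evaluating each term at x = 2:
  Term 0 contributes -1 + 0 · 2 = -1
  Term 1 contributes -1 + 1 · 2 = 1
  Term 2 contributes -2 + 2 · 2 = 2
p(2) = ⊕ of these = min[-1, 1, 2] = -1.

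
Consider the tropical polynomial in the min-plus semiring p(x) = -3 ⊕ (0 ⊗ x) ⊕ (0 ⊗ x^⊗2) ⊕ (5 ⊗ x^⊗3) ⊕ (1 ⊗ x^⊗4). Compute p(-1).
p(-1) = -3

A tropical monomial a ⊗ x^⊗i evaluates to a + i · x. Evaluating each term at x = -1:
  Term 0 contributes -3 + 0 · -1 = -3
  Term 1 contributes 0 + 1 · -1 = -1
  Term 2 contributes 0 + 2 · -1 = -2
  Term 3 contributes 5 + 3 · -1 = 2
  Term 4 contributes 1 + 4 · -1 = -3
p(-1) = ⊕ of these = min[-3, -1, -2, 2, -3] = -3.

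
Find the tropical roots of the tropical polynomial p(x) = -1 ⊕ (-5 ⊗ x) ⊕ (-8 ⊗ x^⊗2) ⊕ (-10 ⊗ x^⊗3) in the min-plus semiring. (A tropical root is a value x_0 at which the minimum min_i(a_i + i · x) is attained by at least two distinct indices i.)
Roots: {2, 3, 4}

Each tropical root is a break point of the lower envelope of the lines y = a_i + i · x (there are 4 lines, with slopes 0, 1, ..., 3). Only the lines that attain the minimum somewhere contribute to roots; other lines are dominated. Here the surviving (envelope) indices are i = 3, i = 2, i = 1, i = 0.
Intersections between consecutive envelope lines give the roots: for adjacent envelope indices i < j the intersection is x = (a_i − a_j) / (j − i). Reading off the sorted break points: {2, 3, 4}.
Verification: at each break x_0, at least two indices attain the minimum of min_i(a_i + i · x_0).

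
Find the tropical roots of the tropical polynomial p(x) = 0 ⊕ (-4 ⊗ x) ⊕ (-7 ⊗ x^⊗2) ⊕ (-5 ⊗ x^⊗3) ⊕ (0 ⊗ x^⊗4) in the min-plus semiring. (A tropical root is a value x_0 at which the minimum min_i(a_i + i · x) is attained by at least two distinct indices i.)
Roots: {-5, -2, 3, 4}

Each tropical root is a break point of the lower envelope of the lines y = a_i + i · x (there are 5 lines, with slopes 0, 1, ..., 4). Only the lines that attain the minimum somewhere contribute to roots; other lines are dominated. Here the surviving (envelope) indices are i = 4, i = 3, i = 2, i = 1, i = 0.
Intersections between consecutive envelope lines give the roots: for adjacent envelope indices i < j the intersection is x = (a_i − a_j) / (j − i). Reading off the sorted break points: {-5, -2, 3, 4}.
Verification: at each break x_0, at least two indices attain the minimum of min_i(a_i + i · x_0).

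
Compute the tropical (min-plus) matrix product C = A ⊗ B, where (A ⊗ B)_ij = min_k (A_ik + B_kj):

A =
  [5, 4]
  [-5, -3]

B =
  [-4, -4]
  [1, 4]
A ⊗ B =
  [1, 1]
  [-9, -9]

Apply the min-plus product entry-by-entry:
  C[0][0] = min over k of (A[0][0] + B[0][0] = 5 + -4 = 1, A[0][1] + B[1][0] = 4 + 1 = 5) = 1 (attained at k = 0)
  C[0][1] = min over k of (A[0][0] + B[0][1] = 5 + -4 = 1, A[0][1] + B[1][1] = 4 + 4 = 8) = 1 (attained at k = 0)
  C[1][0] = min over k of (A[1][0] + B[0][0] = -5 + -4 = -9, A[1][1] + B[1][0] = -3 + 1 = -2) = -9 (attained at k = 0)
  C[1][1] = min over k of (A[1][0] + B[0][1] = -5 + -4 = -9, A[1][1] + B[1][1] = -3 + 4 = 1) = -9 (attained at k = 0)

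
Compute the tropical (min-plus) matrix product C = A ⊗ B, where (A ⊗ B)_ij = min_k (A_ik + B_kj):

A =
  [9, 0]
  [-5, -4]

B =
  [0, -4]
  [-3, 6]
A ⊗ B =
  [-3, 5]
  [-7, -9]

Apply the min-plus product entry-by-entry:
  C[0][0] = min over k of (A[0][0] + B[0][0] = 9 + 0 = 9, A[0][1] + B[1][0] = 0 + -3 = -3) = -3 (attained at k = 1)
  C[0][1] = min over k of (A[0][0] + B[0][1] = 9 + -4 = 5, A[0][1] + B[1][1] = 0 + 6 = 6) = 5 (attained at k = 0)
  C[1][0] = min over k of (A[1][0] + B[0][0] = -5 + 0 = -5, A[1][1] + B[1][0] = -4 + -3 = -7) = -7 (attained at k = 1)
  C[1][1] = min over k of (A[1][0] + B[0][1] = -5 + -4 = -9, A[1][1] + B[1][1] = -4 + 6 = 2) = -9 (attained at k = 0)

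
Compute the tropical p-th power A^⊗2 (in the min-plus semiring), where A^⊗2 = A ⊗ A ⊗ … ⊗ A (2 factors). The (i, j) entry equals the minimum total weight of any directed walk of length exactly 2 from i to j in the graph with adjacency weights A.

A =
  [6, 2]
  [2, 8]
A^⊗2 =
  [4, 8]
  [8, 4]

Each entry (A^⊗2)_ij equals the minimum over all length-2 walks i = v_0 → v_1 → … → v_2 = j of Σ_t A[v_t][v_{t+1}]. For example, for (i, j) = (0, 1) we minimise over 2 possible intermediate vertex sequences; the minimum is 8, attained along the walk 0 → 0 → 1.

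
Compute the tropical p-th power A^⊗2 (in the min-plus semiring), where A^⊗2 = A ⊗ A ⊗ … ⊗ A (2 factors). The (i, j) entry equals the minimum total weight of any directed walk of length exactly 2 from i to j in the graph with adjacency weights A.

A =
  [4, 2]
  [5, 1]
A^⊗2 =
  [7, 3]
  [6, 2]

Each entry (A^⊗2)_ij equals the minimum over all length-2 walks i = v_0 → v_1 → … → v_2 = j of Σ_t A[v_t][v_{t+1}]. For example, for (i, j) = (0, 1) we minimise over 2 possible intermediate vertex sequences; the minimum is 3, attained along the walk 0 → 1 → 1.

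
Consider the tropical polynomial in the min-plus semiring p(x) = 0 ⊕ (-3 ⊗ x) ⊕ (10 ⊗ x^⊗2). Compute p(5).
p(5) = 0

A tropical monomial a ⊗ x^⊗i evaluates to a + i · x. Evaluating each term at x = 5:
  Term 0 contributes 0 + 0 · 5 = 0
  Term 1 contributes -3 + 1 · 5 = 2
  Term 2 contributes 10 + 2 · 5 = 20
p(5) = ⊕ of these = min[0, 2, 20] = 0.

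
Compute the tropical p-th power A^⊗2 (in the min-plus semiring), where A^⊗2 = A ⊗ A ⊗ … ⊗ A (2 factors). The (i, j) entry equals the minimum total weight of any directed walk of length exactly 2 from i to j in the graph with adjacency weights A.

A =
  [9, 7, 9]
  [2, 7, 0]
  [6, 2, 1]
A^⊗2 =
  [9, 11, 7]
  [6, 2, 1]
  [4, 3, 2]

Each entry (A^⊗2)_ij equals the minimum over all length-2 walks i = v_0 → v_1 → … → v_2 = j of Σ_t A[v_t][v_{t+1}]. For example, for (i, j) = (0, 2) we minimise over 3 possible intermediate vertex sequences; the minimum is 7, attained along the walk 0 → 1 → 2.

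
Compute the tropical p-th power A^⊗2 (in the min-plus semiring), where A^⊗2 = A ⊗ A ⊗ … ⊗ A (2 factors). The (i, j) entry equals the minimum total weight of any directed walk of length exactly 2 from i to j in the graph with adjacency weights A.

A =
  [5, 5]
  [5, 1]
A^⊗2 =
  [10, 6]
  [6, 2]

Each entry (A^⊗2)_ij equals the minimum over all length-2 walks i = v_0 → v_1 → … → v_2 = j of Σ_t A[v_t][v_{t+1}]. For example, for (i, j) = (0, 1) we minimise over 2 possible intermediate vertex sequences; the minimum is 6, attained along the walk 0 → 1 → 1.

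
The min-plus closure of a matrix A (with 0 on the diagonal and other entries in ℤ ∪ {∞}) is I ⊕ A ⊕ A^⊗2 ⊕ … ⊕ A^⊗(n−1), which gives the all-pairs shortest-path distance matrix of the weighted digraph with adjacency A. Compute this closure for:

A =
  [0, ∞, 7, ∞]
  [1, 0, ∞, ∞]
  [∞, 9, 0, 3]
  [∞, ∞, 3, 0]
Closure =
  [0, 16, 7, 10]
  [1, 0, 8, 11]
  [10, 9, 0, 3]
  [13, 12, 3, 0]

This is the Floyd-Warshall all-pairs shortest-path computation. For each intermediate vertex k = 0, 1, …, 3, update dist[i][j] ← min(dist[i][j], dist[i][k] + dist[k][j]). The final matrix gives, for each (i, j), the minimum total weight of any directed path from i to j (possibly empty when i = j).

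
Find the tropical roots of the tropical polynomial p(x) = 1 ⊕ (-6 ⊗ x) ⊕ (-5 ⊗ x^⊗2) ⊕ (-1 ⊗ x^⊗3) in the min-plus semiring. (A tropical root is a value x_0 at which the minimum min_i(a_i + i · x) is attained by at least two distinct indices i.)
Roots: {-4, -1, 7}

Each tropical root is a break point of the lower envelope of the lines y = a_i + i · x (there are 4 lines, with slopes 0, 1, ..., 3). Only the lines that attain the minimum somewhere contribute to roots; other lines are dominated. Here the surviving (envelope) indices are i = 3, i = 2, i = 1, i = 0.
Intersections between consecutive envelope lines give the roots: for adjacent envelope indices i < j the intersection is x = (a_i − a_j) / (j − i). Reading off the sorted break points: {-4, -1, 7}.
Verification: at each break x_0, at least two indices attain the minimum of min_i(a_i + i · x_0).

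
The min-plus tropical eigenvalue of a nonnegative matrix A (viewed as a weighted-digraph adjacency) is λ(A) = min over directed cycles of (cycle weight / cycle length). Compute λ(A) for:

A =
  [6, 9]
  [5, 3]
λ(A) = 3

Enumerate directed cycles and compute their means (weight / length). Sample:
  cycle 0 → 0: weight = 6, length = 1, mean = 6/1 ≈ 6.000
  cycle 1 → 1: weight = 3, length = 1, mean = 3/1 ≈ 3.000
  cycle 0 → 1 → 0: weight = 14, length = 2, mean = 14/2 ≈ 7.000
  cycle 1 → 0 → 1: weight = 14, length = 2, mean = 14/2 ≈ 7.000
Minimum mean = 3.000, attained e.g. along the cycle 1 → 1 with weight 3 and length 1. So λ(A) = 3/1 = 3.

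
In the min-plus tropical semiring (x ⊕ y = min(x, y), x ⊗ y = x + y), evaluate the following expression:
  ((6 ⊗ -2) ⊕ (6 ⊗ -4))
((6 ⊗ -2) ⊕ (6 ⊗ -4)) = 2

Expand innermost to outermost. Recall ⊕ takes the minimum of its arguments and ⊗ takes their sum. Working out the expression ((6 ⊗ -2) ⊕ (6 ⊗ -4)) gives 2.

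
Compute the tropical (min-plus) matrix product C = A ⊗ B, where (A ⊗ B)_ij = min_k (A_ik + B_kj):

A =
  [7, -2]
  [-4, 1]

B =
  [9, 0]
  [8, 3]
A ⊗ B =
  [6, 1]
  [5, -4]

Apply the min-plus product entry-by-entry:
  C[0][0] = min over k of (A[0][0] + B[0][0] = 7 + 9 = 16, A[0][1] + B[1][0] = -2 + 8 = 6) = 6 (attained at k = 1)
  C[0][1] = min over k of (A[0][0] + B[0][1] = 7 + 0 = 7, A[0][1] + B[1][1] = -2 + 3 = 1) = 1 (attained at k = 1)
  C[1][0] = min over k of (A[1][0] + B[0][0] = -4 + 9 = 5, A[1][1] + B[1][0] = 1 + 8 = 9) = 5 (attained at k = 0)
  C[1][1] = min over k of (A[1][0] + B[0][1] = -4 + 0 = -4, A[1][1] + B[1][1] = 1 + 3 = 4) = -4 (attained at k = 0)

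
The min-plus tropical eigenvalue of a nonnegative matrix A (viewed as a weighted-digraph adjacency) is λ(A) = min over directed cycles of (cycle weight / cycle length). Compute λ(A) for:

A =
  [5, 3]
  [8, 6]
λ(A) = 5

Enumerate directed cycles and compute their means (weight / length). Sample:
  cycle 0 → 0: weight = 5, length = 1, mean = 5/1 ≈ 5.000
  cycle 1 → 1: weight = 6, length = 1, mean = 6/1 ≈ 6.000
  cycle 0 → 1 → 0: weight = 11, length = 2, mean = 11/2 ≈ 5.500
  cycle 1 → 0 → 1: weight = 11, length = 2, mean = 11/2 ≈ 5.500
Minimum mean = 5.000, attained e.g. along the cycle 0 → 0 with weight 5 and length 1. So λ(A) = 5/1 = 5.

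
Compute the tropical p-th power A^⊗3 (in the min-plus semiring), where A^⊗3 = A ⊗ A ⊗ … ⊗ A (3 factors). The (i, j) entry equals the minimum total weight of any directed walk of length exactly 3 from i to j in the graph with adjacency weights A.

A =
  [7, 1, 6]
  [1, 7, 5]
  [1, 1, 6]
A^⊗3 =
  [7, 3, 8]
  [3, 7, 7]
  [3, 3, 7]

Each entry (A^⊗3)_ij equals the minimum over all length-3 walks i = v_0 → v_1 → … → v_3 = j of Σ_t A[v_t][v_{t+1}]. For example, for (i, j) = (0, 2) we minimise over 9 possible intermediate vertex sequences; the minimum is 8, attained along the walk 0 → 1 → 0 → 2.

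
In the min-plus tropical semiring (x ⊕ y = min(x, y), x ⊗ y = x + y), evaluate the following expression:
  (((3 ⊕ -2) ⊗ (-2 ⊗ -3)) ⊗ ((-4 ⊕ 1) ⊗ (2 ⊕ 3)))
(((3 ⊕ -2) ⊗ (-2 ⊗ -3)) ⊗ ((-4 ⊕ 1) ⊗ (2 ⊕ 3))) = -9

Expand innermost to outermost. Recall ⊕ takes the minimum of its arguments and ⊗ takes their sum. Working out the expression (((3 ⊕ -2) ⊗ (-2 ⊗ -3)) ⊗ ((-4 ⊕ 1) ⊗ (2 ⊕ 3))) gives -9.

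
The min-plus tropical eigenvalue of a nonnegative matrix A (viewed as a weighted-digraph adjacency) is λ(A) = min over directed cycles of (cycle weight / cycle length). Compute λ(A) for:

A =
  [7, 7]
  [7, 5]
λ(A) = 5

Enumerate directed cycles and compute their means (weight / length). Sample:
  cycle 0 → 0: weight = 7, length = 1, mean = 7/1 ≈ 7.000
  cycle 1 → 1: weight = 5, length = 1, mean = 5/1 ≈ 5.000
  cycle 0 → 1 → 0: weight = 14, length = 2, mean = 14/2 ≈ 7.000
  cycle 1 → 0 → 1: weight = 14, length = 2, mean = 14/2 ≈ 7.000
Minimum mean = 5.000, attained e.g. along the cycle 1 → 1 with weight 5 and length 1. So λ(A) = 5/1 = 5.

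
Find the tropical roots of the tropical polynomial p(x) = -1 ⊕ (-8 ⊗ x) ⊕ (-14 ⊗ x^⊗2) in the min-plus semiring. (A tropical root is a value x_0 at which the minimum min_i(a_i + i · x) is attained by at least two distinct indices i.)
Roots: {6, 7}

Each tropical root is a break point of the lower envelope of the lines y = a_i + i · x (there are 3 lines, with slopes 0, 1, ..., 2). Only the lines that attain the minimum somewhere contribute to roots; other lines are dominated. Here the surviving (envelope) indices are i = 2, i = 1, i = 0.
Intersections between consecutive envelope lines give the roots: for adjacent envelope indices i < j the intersection is x = (a_i − a_j) / (j − i). Reading off the sorted break points: {6, 7}.
Verification: at each break x_0, at least two indices attain the minimum of min_i(a_i + i · x_0).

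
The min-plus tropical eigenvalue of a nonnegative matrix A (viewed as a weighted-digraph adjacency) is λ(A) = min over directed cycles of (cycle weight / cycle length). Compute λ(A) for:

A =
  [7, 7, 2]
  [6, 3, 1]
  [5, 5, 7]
λ(A) = 3

Enumerate directed cycles and compute their means (weight / length). Sample:
  cycle 0 → 0: weight = 7, length = 1, mean = 7/1 ≈ 7.000
  cycle 1 → 1: weight = 3, length = 1, mean = 3/1 ≈ 3.000
  cycle 2 → 2: weight = 7, length = 1, mean = 7/1 ≈ 7.000
  cycle 0 → 1 → 0: weight = 13, length = 2, mean = 13/2 ≈ 6.500
  cycle 0 → 2 → 0: weight = 7, length = 2, mean = 7/2 ≈ 3.500
  cycle 1 → 0 → 1: weight = 13, length = 2, mean = 13/2 ≈ 6.500
Minimum mean = 3.000, attained e.g. along the cycle 1 → 1 with weight 3 and length 1. So λ(A) = 3/1 = 3.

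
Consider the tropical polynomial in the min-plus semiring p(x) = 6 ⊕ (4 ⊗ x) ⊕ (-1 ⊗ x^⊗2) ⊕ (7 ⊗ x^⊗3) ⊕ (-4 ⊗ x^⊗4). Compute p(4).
p(4) = 6

A tropical monomial a ⊗ x^⊗i evaluates to a + i · x. Evaluating each term at x = 4:
  Term 0 contributes 6 + 0 · 4 = 6
  Term 1 contributes 4 + 1 · 4 = 8
  Term 2 contributes -1 + 2 · 4 = 7
  Term 3 contributes 7 + 3 · 4 = 19
  Term 4 contributes -4 + 4 · 4 = 12
p(4) = ⊕ of these = min[6, 8, 7, 19, 12] = 6.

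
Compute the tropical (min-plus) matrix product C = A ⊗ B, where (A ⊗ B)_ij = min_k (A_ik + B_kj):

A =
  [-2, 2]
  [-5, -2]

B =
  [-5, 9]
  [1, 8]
A ⊗ B =
  [-7, 7]
  [-10, 4]

Apply the min-plus product entry-by-entry:
  C[0][0] = min over k of (A[0][0] + B[0][0] = -2 + -5 = -7, A[0][1] + B[1][0] = 2 + 1 = 3) = -7 (attained at k = 0)
  C[0][1] = min over k of (A[0][0] + B[0][1] = -2 + 9 = 7, A[0][1] + B[1][1] = 2 + 8 = 10) = 7 (attained at k = 0)
  C[1][0] = min over k of (A[1][0] + B[0][0] = -5 + -5 = -10, A[1][1] + B[1][0] = -2 + 1 = -1) = -10 (attained at k = 0)
  C[1][1] = min over k of (A[1][0] + B[0][1] = -5 + 9 = 4, A[1][1] + B[1][1] = -2 + 8 = 6) = 4 (attained at k = 0)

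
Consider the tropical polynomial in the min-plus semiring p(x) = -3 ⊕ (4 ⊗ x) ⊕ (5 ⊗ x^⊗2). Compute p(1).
p(1) = -3

A tropical monomial a ⊗ x^⊗i evaluates to a + i · x. Evaluating each term at x = 1:
  Term 0 contributes -3 + 0 · 1 = -3
  Term 1 contributes 4 + 1 · 1 = 5
  Term 2 contributes 5 + 2 · 1 = 7
p(1) = ⊕ of these = min[-3, 5, 7] = -3.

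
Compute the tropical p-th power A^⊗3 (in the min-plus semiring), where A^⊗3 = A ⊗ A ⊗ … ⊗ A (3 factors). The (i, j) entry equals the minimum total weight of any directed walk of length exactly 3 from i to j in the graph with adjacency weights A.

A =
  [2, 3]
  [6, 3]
A^⊗3 =
  [6, 7]
  [10, 9]

Each entry (A^⊗3)_ij equals the minimum over all length-3 walks i = v_0 → v_1 → … → v_3 = j of Σ_t A[v_t][v_{t+1}]. For example, for (i, j) = (0, 1) we minimise over 4 possible intermediate vertex sequences; the minimum is 7, attained along the walk 0 → 0 → 0 → 1.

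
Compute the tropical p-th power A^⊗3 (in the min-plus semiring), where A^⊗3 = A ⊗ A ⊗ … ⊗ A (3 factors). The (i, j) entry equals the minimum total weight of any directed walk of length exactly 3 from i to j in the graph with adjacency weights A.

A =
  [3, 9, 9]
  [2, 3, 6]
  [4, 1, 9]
A^⊗3 =
  [9, 13, 15]
  [8, 9, 12]
  [6, 7, 10]

Each entry (A^⊗3)_ij equals the minimum over all length-3 walks i = v_0 → v_1 → … → v_3 = j of Σ_t A[v_t][v_{t+1}]. For example, for (i, j) = (0, 2) we minimise over 9 possible intermediate vertex sequences; the minimum is 15, attained along the walk 0 → 0 → 0 → 2.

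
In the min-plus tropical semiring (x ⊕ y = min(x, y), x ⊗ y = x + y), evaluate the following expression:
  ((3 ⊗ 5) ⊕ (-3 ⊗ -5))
((3 ⊗ 5) ⊕ (-3 ⊗ -5)) = -8

Expand innermost to outermost. Recall ⊕ takes the minimum of its arguments and ⊗ takes their sum. Working out the expression ((3 ⊗ 5) ⊕ (-3 ⊗ -5)) gives -8.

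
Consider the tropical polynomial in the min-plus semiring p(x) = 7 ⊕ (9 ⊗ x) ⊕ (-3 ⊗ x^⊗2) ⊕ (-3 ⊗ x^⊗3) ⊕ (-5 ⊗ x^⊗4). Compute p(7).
p(7) = 7

A tropical monomial a ⊗ x^⊗i evaluates to a + i · x. Evaluating each term at x = 7:
  Term 0 contributes 7 + 0 · 7 = 7
  Term 1 contributes 9 + 1 · 7 = 16
  Term 2 contributes -3 + 2 · 7 = 11
  Term 3 contributes -3 + 3 · 7 = 18
  Term 4 contributes -5 + 4 · 7 = 23
p(7) = ⊕ of these = min[7, 16, 11, 18, 23] = 7.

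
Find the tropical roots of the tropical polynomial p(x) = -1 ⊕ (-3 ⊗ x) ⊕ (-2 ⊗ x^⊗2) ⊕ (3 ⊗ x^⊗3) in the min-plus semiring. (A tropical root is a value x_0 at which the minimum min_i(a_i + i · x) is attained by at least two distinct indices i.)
Roots: {-5, -1, 2}

Each tropical root is a break point of the lower envelope of the lines y = a_i + i · x (there are 4 lines, with slopes 0, 1, ..., 3). Only the lines that attain the minimum somewhere contribute to roots; other lines are dominated. Here the surviving (envelope) indices are i = 3, i = 2, i = 1, i = 0.
Intersections between consecutive envelope lines give the roots: for adjacent envelope indices i < j the intersection is x = (a_i − a_j) / (j − i). Reading off the sorted break points: {-5, -1, 2}.
Verification: at each break x_0, at least two indices attain the minimum of min_i(a_i + i · x_0).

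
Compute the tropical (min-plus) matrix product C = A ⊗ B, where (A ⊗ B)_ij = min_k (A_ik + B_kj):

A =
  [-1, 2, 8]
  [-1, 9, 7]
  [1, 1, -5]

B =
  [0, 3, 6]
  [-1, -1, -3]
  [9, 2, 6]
A ⊗ B =
  [-1, 1, -1]
  [-1, 2, 5]
  [0, -3, -2]

Apply the min-plus product entry-by-entry:
  C[0][0] = min over k of (A[0][0] + B[0][0] = -1 + 0 = -1, A[0][1] + B[1][0] = 2 + -1 = 1, A[0][2] + B[2][0] = 8 + 9 = 17) = -1 (attained at k = 0)
  C[0][1] = min over k of (A[0][0] + B[0][1] = -1 + 3 = 2, A[0][1] + B[1][1] = 2 + -1 = 1, A[0][2] + B[2][1] = 8 + 2 = 10) = 1 (attained at k = 1)
  C[0][2] = min over k of (A[0][0] + B[0][2] = -1 + 6 = 5, A[0][1] + B[1][2] = 2 + -3 = -1, A[0][2] + B[2][2] = 8 + 6 = 14) = -1 (attained at k = 1)
  C[1][0] = min over k of (A[1][0] + B[0][0] = -1 + 0 = -1, A[1][1] + B[1][0] = 9 + -1 = 8, A[1][2] + B[2][0] = 7 + 9 = 16) = -1 (attained at k = 0)
  C[1][1] = min over k of (A[1][0] + B[0][1] = -1 + 3 = 2, A[1][1] + B[1][1] = 9 + -1 = 8, A[1][2] + B[2][1] = 7 + 2 = 9) = 2 (attained at k = 0)
  C[1][2] = min over k of (A[1][0] + B[0][2] = -1 + 6 = 5, A[1][1] + B[1][2] = 9 + -3 = 6, A[1][2] + B[2][2] = 7 + 6 = 13) = 5 (attained at k = 0)
  C[2][0] = min over k of (A[2][0] + B[0][0] = 1 + 0 = 1, A[2][1] + B[1][0] = 1 + -1 = 0, A[2][2] + B[2][0] = -5 + 9 = 4) = 0 (attained at k = 1)
  C[2][1] = min over k of (A[2][0] + B[0][1] = 1 + 3 = 4, A[2][1] + B[1][1] = 1 + -1 = 0, A[2][2] + B[2][1] = -5 + 2 = -3) = -3 (attained at k = 2)
  C[2][2] = min over k of (A[2][0] + B[0][2] = 1 + 6 = 7, A[2][1] + B[1][2] = 1 + -3 = -2, A[2][2] + B[2][2] = -5 + 6 = 1) = -2 (attained at k = 1)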